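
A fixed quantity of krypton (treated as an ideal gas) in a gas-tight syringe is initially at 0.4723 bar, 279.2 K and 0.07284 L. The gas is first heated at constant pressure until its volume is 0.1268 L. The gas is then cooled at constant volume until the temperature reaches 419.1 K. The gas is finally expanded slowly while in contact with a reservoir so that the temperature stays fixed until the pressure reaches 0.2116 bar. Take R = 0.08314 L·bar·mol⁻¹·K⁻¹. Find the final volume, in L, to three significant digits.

V₄ ≈ 0.244 L

Isobaric, so V/T is constant: P₂ = P₁; T₂ = T₁·(V₂/V₁) = 486.0 K.
Isochoric, so P/T is constant: V₃ = V₂; P₃ = P₂·(T₃/T₂) = 0.4073 bar.
Isothermal, so P V is constant: T₄ = T₃; V₄ = V₃·(P₃/P₄) = 0.2440 L.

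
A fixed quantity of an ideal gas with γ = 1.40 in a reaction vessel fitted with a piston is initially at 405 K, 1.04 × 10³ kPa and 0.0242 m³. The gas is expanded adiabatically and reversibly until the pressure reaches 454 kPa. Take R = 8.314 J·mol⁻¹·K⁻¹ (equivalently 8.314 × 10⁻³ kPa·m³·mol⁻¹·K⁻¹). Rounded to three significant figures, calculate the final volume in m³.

Reversible adiabatic, γ = 1.40: T₂ = T₁·(P₂/P₁)^((γ−1)/γ) = 319.6 K; V₂ = V₁·(P₁/P₂)^(1/γ) = 0.04375 m³.

V₂ ≈ 0.0437 m³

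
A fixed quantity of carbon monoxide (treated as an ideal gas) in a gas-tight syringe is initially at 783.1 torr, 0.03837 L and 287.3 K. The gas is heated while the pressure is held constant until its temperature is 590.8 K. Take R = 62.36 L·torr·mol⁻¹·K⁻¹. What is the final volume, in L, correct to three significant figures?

Isobaric, so V/T is constant: P₂ = P₁; V₂ = V₁·(T₂/T₁) = 0.07890 L.

V₂ ≈ 0.0789 L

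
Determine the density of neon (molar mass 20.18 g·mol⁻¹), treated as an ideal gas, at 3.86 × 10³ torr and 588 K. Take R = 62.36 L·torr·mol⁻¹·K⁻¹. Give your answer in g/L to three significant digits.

ρ ≈ 2.12 g/L

ρ = PM/(RT) = (3.86e+03 × 20.18) / (62.36 × 588.0)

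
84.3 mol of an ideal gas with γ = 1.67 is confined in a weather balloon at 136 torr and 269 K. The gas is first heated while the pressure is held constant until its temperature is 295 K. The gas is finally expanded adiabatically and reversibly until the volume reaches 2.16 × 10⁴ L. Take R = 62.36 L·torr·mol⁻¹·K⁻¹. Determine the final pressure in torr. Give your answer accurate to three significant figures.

P₃ ≈ 46.8 torr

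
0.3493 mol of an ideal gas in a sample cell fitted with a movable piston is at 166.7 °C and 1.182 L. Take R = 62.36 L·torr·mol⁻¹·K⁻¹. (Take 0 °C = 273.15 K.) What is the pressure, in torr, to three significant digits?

P ≈ 8.11e+03 torr

Convert: T = 439.85 K.
PV = nRT ⇒ P = nRT/V = (0.3493 × 62.36 × 439.85) / 1.182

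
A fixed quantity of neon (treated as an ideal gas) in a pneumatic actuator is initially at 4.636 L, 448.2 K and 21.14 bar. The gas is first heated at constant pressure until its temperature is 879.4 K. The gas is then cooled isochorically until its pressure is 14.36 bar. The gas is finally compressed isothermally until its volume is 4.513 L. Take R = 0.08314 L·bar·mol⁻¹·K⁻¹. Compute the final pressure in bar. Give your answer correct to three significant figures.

P constant ⇒ V ∝ T: P₂ = P₁; V₂ = V₁·(T₂/T₁) = 9.096 L.
V constant ⇒ P ∝ T: V₃ = V₂; T₃ = T₂·(P₃/P₂) = 597.4 K.
T constant ⇒ Boyle's law P V = const: T₄ = T₃; P₄ = P₃·(V₃/V₄) = 28.94 bar.

P₄ ≈ 28.9 bar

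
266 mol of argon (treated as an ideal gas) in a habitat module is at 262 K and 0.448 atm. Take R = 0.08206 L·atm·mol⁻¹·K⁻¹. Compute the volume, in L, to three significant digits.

PV = nRT ⇒ V = nRT/P = (266 × 0.08206 × 262) / 0.448

V ≈ 1.28e+04 L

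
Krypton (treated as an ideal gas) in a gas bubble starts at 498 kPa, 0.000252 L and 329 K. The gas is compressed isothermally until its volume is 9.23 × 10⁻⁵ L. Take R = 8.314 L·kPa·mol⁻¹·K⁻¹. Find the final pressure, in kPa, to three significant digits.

P₂ ≈ 1.36e+03 kPa

T constant ⇒ Boyle's law P V = const: T₂ = T₁; P₂ = P₁·(V₁/V₂) = 1360 kPa.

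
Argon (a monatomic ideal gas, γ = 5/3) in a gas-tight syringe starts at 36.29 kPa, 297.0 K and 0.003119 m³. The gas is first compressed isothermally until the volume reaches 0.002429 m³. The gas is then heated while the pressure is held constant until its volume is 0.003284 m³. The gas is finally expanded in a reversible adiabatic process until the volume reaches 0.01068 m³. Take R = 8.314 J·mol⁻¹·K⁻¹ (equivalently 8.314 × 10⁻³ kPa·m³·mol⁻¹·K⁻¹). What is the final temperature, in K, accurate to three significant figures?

T constant ⇒ Boyle's law P V = const: T₂ = T₁; P₂ = P₁·(V₁/V₂) = 46.60 kPa.
P constant ⇒ V ∝ T: P₃ = P₂; T₃ = T₂·(V₃/V₂) = 401.5 K.
Adiabatic (γ = 5/3), T V^(γ−1) and P V^γ constant: T₄ = T₃·(V₃/V₄)^(γ−1) = 182.9 K; P₄ = P₃·(V₃/V₄)^γ = 6.528 kPa.

T₄ ≈ 183 K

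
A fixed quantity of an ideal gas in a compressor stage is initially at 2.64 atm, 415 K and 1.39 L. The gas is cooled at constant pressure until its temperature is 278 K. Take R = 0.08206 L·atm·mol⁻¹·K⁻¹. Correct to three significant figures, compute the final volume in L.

V₂ ≈ 0.931 L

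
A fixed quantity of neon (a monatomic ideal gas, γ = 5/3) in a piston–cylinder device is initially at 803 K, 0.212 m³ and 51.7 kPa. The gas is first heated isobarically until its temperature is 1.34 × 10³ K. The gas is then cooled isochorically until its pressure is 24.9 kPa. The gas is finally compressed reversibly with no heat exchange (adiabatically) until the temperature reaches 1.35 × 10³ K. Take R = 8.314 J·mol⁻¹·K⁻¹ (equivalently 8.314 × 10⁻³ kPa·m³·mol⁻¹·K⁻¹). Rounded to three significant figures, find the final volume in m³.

V₄ ≈ 0.117 m³

Isobaric, so V/T is constant: P₂ = P₁; V₂ = V₁·(T₂/T₁) = 0.3538 m³.
Isochoric, so P/T is constant: V₃ = V₂; T₃ = T₂·(P₃/P₂) = 645.4 K.
Reversible adiabatic, γ = 5/3: P₄ = P₃·(T₄/T₃)^(γ/(γ−1)) = 157.6 kPa; V₄ = V₃·(T₃/T₄)^(1/(γ−1)) = 0.1169 m³.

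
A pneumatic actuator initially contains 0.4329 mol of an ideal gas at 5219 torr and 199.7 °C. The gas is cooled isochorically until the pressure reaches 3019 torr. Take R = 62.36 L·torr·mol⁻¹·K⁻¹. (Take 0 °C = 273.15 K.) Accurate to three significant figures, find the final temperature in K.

T₂ ≈ 274 K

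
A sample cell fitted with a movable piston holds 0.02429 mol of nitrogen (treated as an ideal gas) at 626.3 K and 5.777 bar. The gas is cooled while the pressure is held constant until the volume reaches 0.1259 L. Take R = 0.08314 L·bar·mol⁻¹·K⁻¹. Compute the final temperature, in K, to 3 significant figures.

T₂ ≈ 360 K

From PV = nRT: V₁ = nRT₁/P₁ = 0.2189 L.
P constant ⇒ V ∝ T: P₂ = P₁; T₂ = T₁·(V₂/V₁) = 360.2 K.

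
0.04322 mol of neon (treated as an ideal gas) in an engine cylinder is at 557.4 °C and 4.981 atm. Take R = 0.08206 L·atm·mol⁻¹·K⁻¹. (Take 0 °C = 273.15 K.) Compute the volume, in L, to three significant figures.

Convert: T = 830.55 K.
PV = nRT ⇒ V = nRT/P = (0.04322 × 0.08206 × 830.55) / 4.981

V ≈ 0.591 L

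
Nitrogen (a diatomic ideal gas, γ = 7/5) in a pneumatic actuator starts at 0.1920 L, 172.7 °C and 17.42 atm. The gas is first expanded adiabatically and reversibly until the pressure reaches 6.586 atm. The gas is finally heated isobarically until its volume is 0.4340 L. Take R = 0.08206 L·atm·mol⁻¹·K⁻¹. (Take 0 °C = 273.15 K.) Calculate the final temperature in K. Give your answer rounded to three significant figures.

T₃ ≈ 381 K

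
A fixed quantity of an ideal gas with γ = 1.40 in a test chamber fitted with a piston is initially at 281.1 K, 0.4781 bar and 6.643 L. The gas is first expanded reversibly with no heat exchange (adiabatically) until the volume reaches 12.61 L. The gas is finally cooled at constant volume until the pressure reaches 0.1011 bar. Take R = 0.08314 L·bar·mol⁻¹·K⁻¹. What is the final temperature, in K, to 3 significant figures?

Reversible adiabatic, γ = 1.40: T₂ = T₁·(V₁/V₂)^(γ−1) = 217.5 K; P₂ = P₁·(V₁/V₂)^γ = 0.1949 bar.
Isochoric, so P/T is constant: V₃ = V₂; T₃ = T₂·(P₃/P₂) = 112.8 K.

T₃ ≈ 113 K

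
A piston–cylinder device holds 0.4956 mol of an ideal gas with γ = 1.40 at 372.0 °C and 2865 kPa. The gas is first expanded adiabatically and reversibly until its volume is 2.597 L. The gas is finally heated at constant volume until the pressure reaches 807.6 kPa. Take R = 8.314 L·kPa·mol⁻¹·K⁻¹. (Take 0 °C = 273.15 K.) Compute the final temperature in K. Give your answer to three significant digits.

T₃ ≈ 509 K

Convert: T₁ = 645.1 K.
From PV = nRT: V₁ = nRT₁/P₁ = 0.9278 L.
Reversible adiabatic, γ = 1.40: T₂ = T₁·(V₁/V₂)^(γ−1) = 427.4 K; P₂ = P₁·(V₁/V₂)^γ = 678.2 kPa.
V constant ⇒ P ∝ T: V₃ = V₂; T₃ = T₂·(P₃/P₂) = 509.0 K.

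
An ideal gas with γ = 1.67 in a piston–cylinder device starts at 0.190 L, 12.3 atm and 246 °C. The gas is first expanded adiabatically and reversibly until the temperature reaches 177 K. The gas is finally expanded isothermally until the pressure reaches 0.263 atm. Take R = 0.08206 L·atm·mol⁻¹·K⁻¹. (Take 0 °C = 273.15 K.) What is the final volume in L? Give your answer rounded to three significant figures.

Convert: T₁ = 519.1 K.
Reversible adiabatic, γ = 1.67: P₂ = P₁·(T₂/T₁)^(γ/(γ−1)) = 0.8416 atm; V₂ = V₁·(T₁/T₂)^(1/(γ−1)) = 0.9468 L.
T constant ⇒ Boyle's law P V = const: T₃ = T₂; V₃ = V₂·(P₂/P₃) = 3.030 L.

V₃ ≈ 3.03 L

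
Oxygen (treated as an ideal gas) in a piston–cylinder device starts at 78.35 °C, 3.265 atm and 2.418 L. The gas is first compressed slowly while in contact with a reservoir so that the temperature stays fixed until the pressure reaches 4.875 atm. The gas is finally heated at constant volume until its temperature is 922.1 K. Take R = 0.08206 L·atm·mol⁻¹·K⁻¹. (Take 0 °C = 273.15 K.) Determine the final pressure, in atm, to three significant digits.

P₃ ≈ 12.8 atm

Convert: T₁ = 351.5 K.
Isothermal, so P V is constant: T₂ = T₁; V₂ = V₁·(P₁/P₂) = 1.619 L.
Isochoric, so P/T is constant: V₃ = V₂; P₃ = P₂·(T₃/T₂) = 12.79 atm.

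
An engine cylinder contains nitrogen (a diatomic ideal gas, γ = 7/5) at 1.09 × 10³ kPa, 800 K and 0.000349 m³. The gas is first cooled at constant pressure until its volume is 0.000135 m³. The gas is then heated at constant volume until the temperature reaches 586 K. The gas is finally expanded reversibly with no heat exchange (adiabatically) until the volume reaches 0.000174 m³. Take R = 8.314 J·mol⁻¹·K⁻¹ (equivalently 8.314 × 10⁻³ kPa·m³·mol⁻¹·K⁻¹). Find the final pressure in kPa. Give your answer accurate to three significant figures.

Isobaric, so V/T is constant: P₂ = P₁; T₂ = T₁·(V₂/V₁) = 309.5 K.
V constant ⇒ P ∝ T: V₃ = V₂; P₃ = P₂·(T₃/T₂) = 2064 kPa.
Adiabatic (γ = 7/5), T V^(γ−1) and P V^γ constant: T₄ = T₃·(V₃/V₄)^(γ−1) = 529.4 K; P₄ = P₃·(V₃/V₄)^γ = 1447 kPa.

P₄ ≈ 1.45e+03 kPa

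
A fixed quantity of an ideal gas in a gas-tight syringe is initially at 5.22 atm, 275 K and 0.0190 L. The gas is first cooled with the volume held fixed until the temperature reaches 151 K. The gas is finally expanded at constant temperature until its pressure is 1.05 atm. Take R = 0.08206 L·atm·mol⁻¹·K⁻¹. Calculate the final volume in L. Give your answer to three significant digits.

V₃ ≈ 0.0519 L

Isochoric, so P/T is constant: V₂ = V₁; P₂ = P₁·(T₂/T₁) = 2.866 atm.
T constant ⇒ Boyle's law P V = const: T₃ = T₂; V₃ = V₂·(P₂/P₃) = 0.05187 L.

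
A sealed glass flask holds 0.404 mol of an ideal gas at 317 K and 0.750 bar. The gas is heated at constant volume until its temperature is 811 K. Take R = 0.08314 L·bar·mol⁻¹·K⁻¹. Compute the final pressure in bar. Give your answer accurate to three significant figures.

From PV = nRT: V₁ = nRT₁/P₁ = 14.20 L.
V constant ⇒ P ∝ T: V₂ = V₁; P₂ = P₁·(T₂/T₁) = 1.919 bar.

P₂ ≈ 1.92 bar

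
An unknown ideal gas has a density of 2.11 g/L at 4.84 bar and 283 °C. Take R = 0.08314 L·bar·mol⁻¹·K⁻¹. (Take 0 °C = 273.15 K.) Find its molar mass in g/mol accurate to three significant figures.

ρ = PM/(RT) ⇒ M = ρRT/P = (2.11 × 0.08314 × 556.1) / 4.84

M ≈ 20.2 g/mol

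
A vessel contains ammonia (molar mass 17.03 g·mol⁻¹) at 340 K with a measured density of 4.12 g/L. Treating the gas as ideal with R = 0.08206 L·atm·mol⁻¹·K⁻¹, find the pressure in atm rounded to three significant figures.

ρ = PM/(RT) ⇒ P = ρRT/M = (4.12 × 0.08206 × 340.0) / 17.03

P ≈ 6.75 atm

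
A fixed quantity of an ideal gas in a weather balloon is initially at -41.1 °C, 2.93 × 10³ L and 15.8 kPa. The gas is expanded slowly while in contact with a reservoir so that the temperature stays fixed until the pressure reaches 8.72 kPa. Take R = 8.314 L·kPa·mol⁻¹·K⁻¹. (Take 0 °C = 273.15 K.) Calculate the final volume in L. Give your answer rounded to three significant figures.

Convert: T₁ = 232.0 K.
T constant ⇒ Boyle's law P V = const: T₂ = T₁; V₂ = V₁·(P₁/P₂) = 5309 L.

V₂ ≈ 5.31e+03 L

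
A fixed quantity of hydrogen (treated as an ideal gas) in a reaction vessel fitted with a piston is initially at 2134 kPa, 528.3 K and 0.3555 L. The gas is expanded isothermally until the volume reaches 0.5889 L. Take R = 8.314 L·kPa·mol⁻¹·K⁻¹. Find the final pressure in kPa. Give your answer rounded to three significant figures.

P₂ ≈ 1.29e+03 kPa

T constant ⇒ Boyle's law P V = const: T₂ = T₁; P₂ = P₁·(V₁/V₂) = 1288 kPa.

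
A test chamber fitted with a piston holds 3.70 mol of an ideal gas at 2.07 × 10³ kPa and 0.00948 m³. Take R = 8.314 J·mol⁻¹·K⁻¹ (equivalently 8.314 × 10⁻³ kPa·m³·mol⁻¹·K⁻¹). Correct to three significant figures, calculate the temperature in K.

PV = nRT ⇒ T = PV/(nR) = (2.07e+03 × 0.00948) / (3.70 × 8.314 × 10⁻³)

T ≈ 638 K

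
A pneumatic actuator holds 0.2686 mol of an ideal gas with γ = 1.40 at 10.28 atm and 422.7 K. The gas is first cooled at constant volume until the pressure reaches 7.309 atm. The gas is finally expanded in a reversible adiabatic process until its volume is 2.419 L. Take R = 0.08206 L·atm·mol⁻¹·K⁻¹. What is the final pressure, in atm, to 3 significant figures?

P₃ ≈ 1.85 atm

From PV = nRT: V₁ = nRT₁/P₁ = 0.9063 L.
V constant ⇒ P ∝ T: V₂ = V₁; T₂ = T₁·(P₂/P₁) = 300.5 K.
Reversible adiabatic, γ = 1.40: T₃ = T₂·(V₂/V₃)^(γ−1) = 202.9 K; P₃ = P₂·(V₂/V₃)^γ = 1.849 atm.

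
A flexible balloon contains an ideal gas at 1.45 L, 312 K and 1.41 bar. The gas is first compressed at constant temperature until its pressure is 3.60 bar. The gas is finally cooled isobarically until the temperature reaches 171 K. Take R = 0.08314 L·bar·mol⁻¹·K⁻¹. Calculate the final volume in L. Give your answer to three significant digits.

V₃ ≈ 0.311 L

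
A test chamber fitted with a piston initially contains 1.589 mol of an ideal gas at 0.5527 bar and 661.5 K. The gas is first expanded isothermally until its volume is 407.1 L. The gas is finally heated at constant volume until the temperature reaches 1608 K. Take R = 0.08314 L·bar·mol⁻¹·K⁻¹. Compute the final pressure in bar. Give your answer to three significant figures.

From PV = nRT: V₁ = nRT₁/P₁ = 158.1 L.
T constant ⇒ Boyle's law P V = const: T₂ = T₁; P₂ = P₁·(V₁/V₂) = 0.2147 bar.
V constant ⇒ P ∝ T: V₃ = V₂; P₃ = P₂·(T₃/T₂) = 0.5218 bar.

P₃ ≈ 0.522 bar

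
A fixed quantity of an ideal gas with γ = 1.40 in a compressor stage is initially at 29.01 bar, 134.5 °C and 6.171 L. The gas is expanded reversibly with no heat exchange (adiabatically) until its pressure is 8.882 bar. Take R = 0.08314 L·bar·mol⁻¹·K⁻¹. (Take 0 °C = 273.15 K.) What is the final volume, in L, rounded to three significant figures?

V₂ ≈ 14.4 L

Convert: T₁ = 407.6 K.
Reversible adiabatic, γ = 1.40: T₂ = T₁·(P₂/P₁)^((γ−1)/γ) = 290.7 K; V₂ = V₁·(P₁/P₂)^(1/γ) = 14.37 L.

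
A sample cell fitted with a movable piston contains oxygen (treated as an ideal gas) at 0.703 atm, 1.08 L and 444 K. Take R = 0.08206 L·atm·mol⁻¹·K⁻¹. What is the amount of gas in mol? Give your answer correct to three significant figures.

PV = nRT ⇒ n = PV/(RT) = (0.703 × 1.08) / (0.08206 × 444)

n ≈ 0.0208 mol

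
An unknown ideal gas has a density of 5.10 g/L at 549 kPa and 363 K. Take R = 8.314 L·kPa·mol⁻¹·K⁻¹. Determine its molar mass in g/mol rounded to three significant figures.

M ≈ 28.0 g/mol

ρ = PM/(RT) ⇒ M = ρRT/P = (5.10 × 8.314 × 363.0) / 549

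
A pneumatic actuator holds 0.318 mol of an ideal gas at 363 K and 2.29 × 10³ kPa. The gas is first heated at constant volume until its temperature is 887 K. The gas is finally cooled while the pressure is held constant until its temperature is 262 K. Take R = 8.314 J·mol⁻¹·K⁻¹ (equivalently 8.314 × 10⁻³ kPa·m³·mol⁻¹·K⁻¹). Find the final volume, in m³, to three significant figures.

From PV = nRT: V₁ = nRT₁/P₁ = 0.0004191 m³.
V constant ⇒ P ∝ T: V₂ = V₁; P₂ = P₁·(T₂/T₁) = 5596 kPa.
P constant ⇒ V ∝ T: P₃ = P₂; V₃ = V₂·(T₃/T₂) = 0.0001238 m³.

V₃ ≈ 0.000124 m³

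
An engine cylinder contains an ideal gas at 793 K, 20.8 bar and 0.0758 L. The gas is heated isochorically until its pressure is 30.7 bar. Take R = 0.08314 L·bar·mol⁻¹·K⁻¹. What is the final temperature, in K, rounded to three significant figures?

T₂ ≈ 1.17e+03 K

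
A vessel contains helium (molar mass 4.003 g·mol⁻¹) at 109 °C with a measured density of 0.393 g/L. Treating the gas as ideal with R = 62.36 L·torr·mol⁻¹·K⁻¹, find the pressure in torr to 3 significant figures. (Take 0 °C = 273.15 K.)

P ≈ 2.34e+03 torr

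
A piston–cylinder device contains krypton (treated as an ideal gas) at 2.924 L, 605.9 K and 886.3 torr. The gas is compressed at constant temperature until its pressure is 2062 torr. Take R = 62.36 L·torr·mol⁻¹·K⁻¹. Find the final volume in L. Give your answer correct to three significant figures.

T constant ⇒ Boyle's law P V = const: T₂ = T₁; V₂ = V₁·(P₁/P₂) = 1.257 L.

V₂ ≈ 1.26 L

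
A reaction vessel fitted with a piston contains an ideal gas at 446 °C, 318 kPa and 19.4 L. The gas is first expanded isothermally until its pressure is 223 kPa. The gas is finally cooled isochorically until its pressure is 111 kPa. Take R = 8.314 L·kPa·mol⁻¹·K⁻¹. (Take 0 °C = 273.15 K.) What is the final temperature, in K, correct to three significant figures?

Convert: T₁ = 719.1 K.
Isothermal, so P V is constant: T₂ = T₁; V₂ = V₁·(P₁/P₂) = 27.66 L.
V constant ⇒ P ∝ T: V₃ = V₂; T₃ = T₂·(P₃/P₂) = 358.0 K.

T₃ ≈ 358 K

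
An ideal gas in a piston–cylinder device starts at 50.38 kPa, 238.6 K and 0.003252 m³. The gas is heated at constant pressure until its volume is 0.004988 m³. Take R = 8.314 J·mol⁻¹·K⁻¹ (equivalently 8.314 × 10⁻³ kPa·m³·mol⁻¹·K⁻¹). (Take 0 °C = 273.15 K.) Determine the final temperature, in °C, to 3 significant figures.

T₂ ≈ 92.8 °C

Isobaric, so V/T is constant: P₂ = P₁; T₂ = T₁·(V₂/V₁) = 366.0 K.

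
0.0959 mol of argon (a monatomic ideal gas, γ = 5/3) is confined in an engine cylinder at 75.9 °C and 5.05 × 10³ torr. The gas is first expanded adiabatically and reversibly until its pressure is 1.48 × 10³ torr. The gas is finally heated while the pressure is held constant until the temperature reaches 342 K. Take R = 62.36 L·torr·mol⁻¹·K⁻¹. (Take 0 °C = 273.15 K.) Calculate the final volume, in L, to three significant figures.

V₃ ≈ 1.38 L

Convert: T₁ = 349.0 K.
From PV = nRT: V₁ = nRT₁/P₁ = 0.4134 L.
Adiabatic (γ = 5/3), T V^(γ−1) and P V^γ constant: T₂ = T₁·(P₂/P₁)^((γ−1)/γ) = 213.6 K; V₂ = V₁·(P₁/P₂)^(1/γ) = 0.8633 L.
P constant ⇒ V ∝ T: P₃ = P₂; V₃ = V₂·(T₃/T₂) = 1.382 L.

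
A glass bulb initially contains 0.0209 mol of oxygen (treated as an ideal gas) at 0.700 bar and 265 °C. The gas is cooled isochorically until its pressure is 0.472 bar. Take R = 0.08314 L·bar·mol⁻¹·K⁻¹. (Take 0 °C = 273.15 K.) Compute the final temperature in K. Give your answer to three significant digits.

Convert: T₁ = 538.1 K.
From PV = nRT: V₁ = nRT₁/P₁ = 1.336 L.
V constant ⇒ P ∝ T: V₂ = V₁; T₂ = T₁·(P₂/P₁) = 362.9 K.

T₂ ≈ 363 K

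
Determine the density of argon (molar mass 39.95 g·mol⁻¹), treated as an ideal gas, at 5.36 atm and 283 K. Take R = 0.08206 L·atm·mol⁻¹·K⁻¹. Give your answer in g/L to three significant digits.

ρ ≈ 9.22 g/L

ρ = PM/(RT) = (5.36 × 39.95) / (0.08206 × 283.0)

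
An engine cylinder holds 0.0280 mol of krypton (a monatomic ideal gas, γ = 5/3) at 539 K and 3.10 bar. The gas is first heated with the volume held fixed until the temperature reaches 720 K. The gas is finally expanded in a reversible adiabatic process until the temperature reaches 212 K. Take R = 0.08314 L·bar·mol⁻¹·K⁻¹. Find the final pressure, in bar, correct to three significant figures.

P₃ ≈ 0.195 bar

From PV = nRT: V₁ = nRT₁/P₁ = 0.4048 L.
Isochoric, so P/T is constant: V₂ = V₁; P₂ = P₁·(T₂/T₁) = 4.141 bar.
Adiabatic (γ = 5/3), T V^(γ−1) and P V^γ constant: P₃ = P₂·(T₃/T₂)^(γ/(γ−1)) = 0.1948 bar; V₃ = V₂·(T₂/T₃)^(1/(γ−1)) = 2.533 L.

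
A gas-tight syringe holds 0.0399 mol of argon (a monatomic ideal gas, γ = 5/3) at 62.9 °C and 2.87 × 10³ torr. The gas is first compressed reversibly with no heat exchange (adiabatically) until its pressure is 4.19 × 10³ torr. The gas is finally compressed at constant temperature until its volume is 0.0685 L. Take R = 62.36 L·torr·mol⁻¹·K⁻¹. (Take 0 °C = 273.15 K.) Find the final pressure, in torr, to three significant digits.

Convert: T₁ = 336.0 K.
From PV = nRT: V₁ = nRT₁/P₁ = 0.2913 L.
Reversible adiabatic, γ = 5/3: T₂ = T₁·(P₂/P₁)^((γ−1)/γ) = 391.0 K; V₂ = V₁·(P₁/P₂)^(1/γ) = 0.2322 L.
Isothermal, so P V is constant: T₃ = T₂; P₃ = P₂·(V₂/V₃) = 1.420e+04 torr.

P₃ ≈ 1.42e+04 torr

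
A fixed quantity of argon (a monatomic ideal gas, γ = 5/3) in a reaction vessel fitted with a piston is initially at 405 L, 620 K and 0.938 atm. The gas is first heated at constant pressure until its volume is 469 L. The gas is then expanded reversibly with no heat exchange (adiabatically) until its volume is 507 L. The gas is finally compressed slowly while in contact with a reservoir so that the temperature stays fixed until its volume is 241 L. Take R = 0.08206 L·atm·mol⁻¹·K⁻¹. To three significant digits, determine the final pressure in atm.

P₄ ≈ 1.73 atm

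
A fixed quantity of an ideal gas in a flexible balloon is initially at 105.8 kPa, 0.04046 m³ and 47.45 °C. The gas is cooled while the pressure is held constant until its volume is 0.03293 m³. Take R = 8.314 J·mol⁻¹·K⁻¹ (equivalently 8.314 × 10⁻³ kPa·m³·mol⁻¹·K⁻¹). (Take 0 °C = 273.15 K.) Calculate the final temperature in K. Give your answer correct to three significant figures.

Convert: T₁ = 320.6 K.
Isobaric, so V/T is constant: P₂ = P₁; T₂ = T₁·(V₂/V₁) = 260.9 K.

T₂ ≈ 261 K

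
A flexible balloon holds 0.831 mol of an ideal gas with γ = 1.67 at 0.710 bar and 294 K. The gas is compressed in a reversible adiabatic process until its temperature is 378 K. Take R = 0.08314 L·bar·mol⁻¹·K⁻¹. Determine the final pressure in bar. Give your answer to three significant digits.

From PV = nRT: V₁ = nRT₁/P₁ = 28.61 L.
Adiabatic (γ = 1.67), T V^(γ−1) and P V^γ constant: P₂ = P₁·(T₂/T₁)^(γ/(γ−1)) = 1.328 bar; V₂ = V₁·(T₁/T₂)^(1/(γ−1)) = 19.66 L.

P₂ ≈ 1.33 bar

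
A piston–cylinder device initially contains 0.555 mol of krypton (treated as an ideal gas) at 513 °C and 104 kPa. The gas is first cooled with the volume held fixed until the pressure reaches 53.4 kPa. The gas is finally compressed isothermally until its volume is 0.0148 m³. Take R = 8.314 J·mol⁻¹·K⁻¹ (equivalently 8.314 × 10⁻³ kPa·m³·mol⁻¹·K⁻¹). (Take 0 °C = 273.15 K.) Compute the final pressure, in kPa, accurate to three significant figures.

P₃ ≈ 126 kPa

Convert: T₁ = 786.1 K.
From PV = nRT: V₁ = nRT₁/P₁ = 0.03488 m³.
V constant ⇒ P ∝ T: V₂ = V₁; T₂ = T₁·(P₂/P₁) = 403.7 K.
T constant ⇒ Boyle's law P V = const: T₃ = T₂; P₃ = P₂·(V₂/V₃) = 125.9 kPa.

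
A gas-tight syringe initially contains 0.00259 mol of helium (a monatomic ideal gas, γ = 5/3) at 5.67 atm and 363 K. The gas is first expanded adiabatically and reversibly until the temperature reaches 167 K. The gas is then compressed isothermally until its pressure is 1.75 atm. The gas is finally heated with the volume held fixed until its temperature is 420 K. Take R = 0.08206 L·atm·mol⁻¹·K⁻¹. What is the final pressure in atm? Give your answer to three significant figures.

P₄ ≈ 4.40 atm

From PV = nRT: V₁ = nRT₁/P₁ = 0.01361 L.
Reversible adiabatic, γ = 5/3: P₂ = P₁·(T₂/T₁)^(γ/(γ−1)) = 0.8140 atm; V₂ = V₁·(T₁/T₂)^(1/(γ−1)) = 0.04361 L.
Isothermal, so P V is constant: T₃ = T₂; V₃ = V₂·(P₂/P₃) = 0.02028 L.
V constant ⇒ P ∝ T: V₄ = V₃; P₄ = P₃·(T₄/T₃) = 4.401 atm.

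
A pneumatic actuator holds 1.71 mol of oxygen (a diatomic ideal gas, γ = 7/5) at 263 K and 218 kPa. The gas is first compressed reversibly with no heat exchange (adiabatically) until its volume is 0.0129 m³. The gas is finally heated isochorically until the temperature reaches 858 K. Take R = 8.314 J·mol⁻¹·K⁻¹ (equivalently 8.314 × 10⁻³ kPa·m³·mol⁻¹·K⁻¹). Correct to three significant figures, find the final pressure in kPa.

From PV = nRT: V₁ = nRT₁/P₁ = 0.01715 m³.
Reversible adiabatic, γ = 7/5: T₂ = T₁·(V₁/V₂)^(γ−1) = 294.7 K; P₂ = P₁·(V₁/V₂)^γ = 324.8 kPa.
Isochoric, so P/T is constant: V₃ = V₂; P₃ = P₂·(T₃/T₂) = 945.6 kPa.

P₃ ≈ 946 kPa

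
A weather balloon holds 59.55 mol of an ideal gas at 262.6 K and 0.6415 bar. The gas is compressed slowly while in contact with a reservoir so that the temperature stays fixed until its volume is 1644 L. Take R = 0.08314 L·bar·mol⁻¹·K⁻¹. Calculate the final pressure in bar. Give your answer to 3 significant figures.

P₂ ≈ 0.791 bar

From PV = nRT: V₁ = nRT₁/P₁ = 2027 L.
T constant ⇒ Boyle's law P V = const: T₂ = T₁; P₂ = P₁·(V₁/V₂) = 0.7908 bar.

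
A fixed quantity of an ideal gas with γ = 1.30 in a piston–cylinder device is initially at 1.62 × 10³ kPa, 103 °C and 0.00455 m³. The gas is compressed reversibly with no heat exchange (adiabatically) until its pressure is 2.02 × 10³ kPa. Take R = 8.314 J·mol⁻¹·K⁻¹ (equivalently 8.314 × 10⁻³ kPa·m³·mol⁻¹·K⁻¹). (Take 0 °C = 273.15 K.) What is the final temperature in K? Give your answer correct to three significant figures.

T₂ ≈ 396 K

Convert: T₁ = 376.1 K.
Reversible adiabatic, γ = 1.30: T₂ = T₁·(P₂/P₁)^((γ−1)/γ) = 395.8 K; V₂ = V₁·(P₁/P₂)^(1/γ) = 0.003840 m³.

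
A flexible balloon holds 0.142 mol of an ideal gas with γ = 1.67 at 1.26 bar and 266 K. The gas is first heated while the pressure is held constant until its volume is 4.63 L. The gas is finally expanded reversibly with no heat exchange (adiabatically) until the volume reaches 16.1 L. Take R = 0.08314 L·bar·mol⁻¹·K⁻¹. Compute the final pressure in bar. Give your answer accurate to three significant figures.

From PV = nRT: V₁ = nRT₁/P₁ = 2.492 L.
Isobaric, so V/T is constant: P₂ = P₁; T₂ = T₁·(V₂/V₁) = 494.1 K.
Reversible adiabatic, γ = 1.67: T₃ = T₂·(V₂/V₃)^(γ−1) = 214.4 K; P₃ = P₂·(V₂/V₃)^γ = 0.1572 bar.

P₃ ≈ 0.157 bar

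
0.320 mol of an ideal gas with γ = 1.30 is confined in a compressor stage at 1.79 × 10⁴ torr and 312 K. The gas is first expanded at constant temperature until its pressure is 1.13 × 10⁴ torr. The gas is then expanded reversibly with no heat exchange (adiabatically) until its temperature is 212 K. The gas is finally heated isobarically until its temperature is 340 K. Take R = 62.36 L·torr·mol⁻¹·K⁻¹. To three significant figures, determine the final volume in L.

From PV = nRT: V₁ = nRT₁/P₁ = 0.3478 L.
T constant ⇒ Boyle's law P V = const: T₂ = T₁; V₂ = V₁·(P₁/P₂) = 0.5510 L.
Adiabatic (γ = 1.30), T V^(γ−1) and P V^γ constant: P₃ = P₂·(T₃/T₂)^(γ/(γ−1)) = 2118 torr; V₃ = V₂·(T₂/T₃)^(1/(γ−1)) = 1.998 L.
P constant ⇒ V ∝ T: P₄ = P₃; V₄ = V₃·(T₄/T₃) = 3.204 L.

V₄ ≈ 3.20 L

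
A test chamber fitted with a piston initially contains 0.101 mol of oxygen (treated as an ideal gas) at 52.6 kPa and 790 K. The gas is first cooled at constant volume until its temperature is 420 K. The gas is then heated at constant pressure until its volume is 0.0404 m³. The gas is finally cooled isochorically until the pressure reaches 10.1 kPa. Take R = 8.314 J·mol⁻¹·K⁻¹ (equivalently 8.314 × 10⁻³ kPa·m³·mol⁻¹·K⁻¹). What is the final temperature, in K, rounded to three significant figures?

T₄ ≈ 486 K

From PV = nRT: V₁ = nRT₁/P₁ = 0.01261 m³.
V constant ⇒ P ∝ T: V₂ = V₁; P₂ = P₁·(T₂/T₁) = 27.96 kPa.
Isobaric, so V/T is constant: P₃ = P₂; T₃ = T₂·(V₃/V₂) = 1345 K.
Isochoric, so P/T is constant: V₄ = V₃; T₄ = T₃·(P₄/P₃) = 485.9 K.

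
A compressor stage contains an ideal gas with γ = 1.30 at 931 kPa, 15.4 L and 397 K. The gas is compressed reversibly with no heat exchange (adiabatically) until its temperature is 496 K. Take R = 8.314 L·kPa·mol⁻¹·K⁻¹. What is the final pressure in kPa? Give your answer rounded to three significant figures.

P₂ ≈ 2.44e+03 kPa

Reversible adiabatic, γ = 1.30: P₂ = P₁·(T₂/T₁)^(γ/(γ−1)) = 2443 kPa; V₂ = V₁·(T₁/T₂)^(1/(γ−1)) = 7.332 L.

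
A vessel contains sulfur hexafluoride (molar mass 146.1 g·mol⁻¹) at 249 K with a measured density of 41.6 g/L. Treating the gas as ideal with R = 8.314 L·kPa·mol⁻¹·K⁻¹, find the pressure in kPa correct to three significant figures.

P ≈ 589 kPa

ρ = PM/(RT) ⇒ P = ρRT/M = (41.6 × 8.314 × 249.0) / 146.1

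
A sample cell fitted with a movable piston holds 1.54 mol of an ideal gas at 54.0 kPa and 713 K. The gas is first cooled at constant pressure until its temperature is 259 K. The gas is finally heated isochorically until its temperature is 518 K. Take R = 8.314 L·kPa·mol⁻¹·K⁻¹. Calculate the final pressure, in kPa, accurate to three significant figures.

From PV = nRT: V₁ = nRT₁/P₁ = 169.1 L.
Isobaric, so V/T is constant: P₂ = P₁; V₂ = V₁·(T₂/T₁) = 61.41 L.
Isochoric, so P/T is constant: V₃ = V₂; P₃ = P₂·(T₃/T₂) = 108.0 kPa.

P₃ ≈ 108 kPa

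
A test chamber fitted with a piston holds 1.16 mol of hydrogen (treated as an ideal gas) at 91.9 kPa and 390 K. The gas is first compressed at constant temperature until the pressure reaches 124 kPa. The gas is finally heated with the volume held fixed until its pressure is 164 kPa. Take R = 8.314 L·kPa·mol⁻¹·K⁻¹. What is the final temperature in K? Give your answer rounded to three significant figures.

T₃ ≈ 516 K

From PV = nRT: V₁ = nRT₁/P₁ = 40.93 L.
Isothermal, so P V is constant: T₂ = T₁; V₂ = V₁·(P₁/P₂) = 30.33 L.
V constant ⇒ P ∝ T: V₃ = V₂; T₃ = T₂·(P₃/P₂) = 515.8 K.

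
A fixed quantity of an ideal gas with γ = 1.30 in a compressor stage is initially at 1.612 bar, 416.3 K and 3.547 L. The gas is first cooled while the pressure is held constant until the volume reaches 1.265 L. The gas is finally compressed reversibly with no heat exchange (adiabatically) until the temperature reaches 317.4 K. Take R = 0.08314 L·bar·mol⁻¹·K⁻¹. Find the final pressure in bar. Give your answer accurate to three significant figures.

Isobaric, so V/T is constant: P₂ = P₁; T₂ = T₁·(V₂/V₁) = 148.5 K.
Reversible adiabatic, γ = 1.30: P₃ = P₂·(T₃/T₂)^(γ/(γ−1)) = 43.38 bar; V₃ = V₂·(T₂/T₃)^(1/(γ−1)) = 0.1005 L.

P₃ ≈ 43.4 bar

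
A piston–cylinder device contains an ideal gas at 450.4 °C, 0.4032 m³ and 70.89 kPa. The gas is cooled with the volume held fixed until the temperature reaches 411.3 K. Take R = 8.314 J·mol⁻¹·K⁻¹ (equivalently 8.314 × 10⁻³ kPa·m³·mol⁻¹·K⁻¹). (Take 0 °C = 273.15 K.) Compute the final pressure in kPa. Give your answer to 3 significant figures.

P₂ ≈ 40.3 kPa

Convert: T₁ = 723.5 K.
Isochoric, so P/T is constant: V₂ = V₁; P₂ = P₁·(T₂/T₁) = 40.30 kPa.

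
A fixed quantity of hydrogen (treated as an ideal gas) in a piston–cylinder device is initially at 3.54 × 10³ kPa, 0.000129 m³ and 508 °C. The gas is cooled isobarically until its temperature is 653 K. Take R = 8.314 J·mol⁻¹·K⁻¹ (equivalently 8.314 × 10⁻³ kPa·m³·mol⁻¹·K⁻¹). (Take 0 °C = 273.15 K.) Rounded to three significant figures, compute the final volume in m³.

Convert: T₁ = 781.1 K.
Isobaric, so V/T is constant: P₂ = P₁; V₂ = V₁·(T₂/T₁) = 0.0001078 m³.

V₂ ≈ 0.000108 m³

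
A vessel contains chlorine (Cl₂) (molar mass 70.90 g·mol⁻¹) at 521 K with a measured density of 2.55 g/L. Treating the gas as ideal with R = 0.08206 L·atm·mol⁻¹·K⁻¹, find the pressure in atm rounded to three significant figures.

ρ = PM/(RT) ⇒ P = ρRT/M = (2.55 × 0.08206 × 521.0) / 70.90

P ≈ 1.54 atm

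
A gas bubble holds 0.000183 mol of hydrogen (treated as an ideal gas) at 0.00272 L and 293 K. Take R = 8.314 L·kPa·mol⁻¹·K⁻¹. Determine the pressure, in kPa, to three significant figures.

PV = nRT ⇒ P = nRT/V = (0.000183 × 8.314 × 293) / 0.00272

P ≈ 164 kPa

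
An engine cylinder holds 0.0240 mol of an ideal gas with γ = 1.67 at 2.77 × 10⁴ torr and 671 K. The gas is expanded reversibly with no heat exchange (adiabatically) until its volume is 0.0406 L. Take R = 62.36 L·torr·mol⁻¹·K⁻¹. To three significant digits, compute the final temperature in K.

From PV = nRT: V₁ = nRT₁/P₁ = 0.03625 L.
Reversible adiabatic, γ = 1.67: T₂ = T₁·(V₁/V₂)^(γ−1) = 622.0 K; P₂ = P₁·(V₁/V₂)^γ = 2.293e+04 torr.

T₂ ≈ 622 K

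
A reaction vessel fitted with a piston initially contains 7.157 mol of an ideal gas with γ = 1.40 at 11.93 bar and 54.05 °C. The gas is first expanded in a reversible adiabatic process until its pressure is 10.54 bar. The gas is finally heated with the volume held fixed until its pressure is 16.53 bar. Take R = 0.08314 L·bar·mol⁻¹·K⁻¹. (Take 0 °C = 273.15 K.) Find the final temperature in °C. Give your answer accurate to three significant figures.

T₃ ≈ 222 °C

Convert: T₁ = 327.2 K.
From PV = nRT: V₁ = nRT₁/P₁ = 16.32 L.
Adiabatic (γ = 1.40), T V^(γ−1) and P V^γ constant: T₂ = T₁·(P₂/P₁)^((γ−1)/γ) = 315.8 K; V₂ = V₁·(P₁/P₂)^(1/γ) = 17.83 L.
Isochoric, so P/T is constant: V₃ = V₂; T₃ = T₂·(P₃/P₂) = 495.3 K.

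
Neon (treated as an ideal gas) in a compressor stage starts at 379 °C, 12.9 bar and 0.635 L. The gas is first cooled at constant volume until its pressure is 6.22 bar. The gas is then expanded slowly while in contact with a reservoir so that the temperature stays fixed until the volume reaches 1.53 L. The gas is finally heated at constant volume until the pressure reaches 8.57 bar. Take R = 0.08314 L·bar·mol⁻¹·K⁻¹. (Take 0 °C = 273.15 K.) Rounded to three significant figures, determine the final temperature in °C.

Convert: T₁ = 652.1 K.
Isochoric, so P/T is constant: V₂ = V₁; T₂ = T₁·(P₂/P₁) = 314.4 K.
T constant ⇒ Boyle's law P V = const: T₃ = T₂; P₃ = P₂·(V₂/V₃) = 2.582 bar.
Isochoric, so P/T is constant: V₄ = V₃; T₄ = T₃·(P₄/P₃) = 1044 K.

T₄ ≈ 771 °C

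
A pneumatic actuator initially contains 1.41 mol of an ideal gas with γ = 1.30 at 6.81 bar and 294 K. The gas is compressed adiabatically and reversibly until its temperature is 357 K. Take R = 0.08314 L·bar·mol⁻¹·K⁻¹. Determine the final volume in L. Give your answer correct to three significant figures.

From PV = nRT: V₁ = nRT₁/P₁ = 5.061 L.
Reversible adiabatic, γ = 1.30: P₂ = P₁·(T₂/T₁)^(γ/(γ−1)) = 15.80 bar; V₂ = V₁·(T₁/T₂)^(1/(γ−1)) = 2.649 L.

V₂ ≈ 2.65 L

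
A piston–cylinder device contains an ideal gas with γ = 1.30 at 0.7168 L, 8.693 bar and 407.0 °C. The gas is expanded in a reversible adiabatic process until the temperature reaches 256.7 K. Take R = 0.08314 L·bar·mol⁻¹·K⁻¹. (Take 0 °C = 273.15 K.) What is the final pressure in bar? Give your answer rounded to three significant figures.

P₂ ≈ 0.127 bar

Convert: T₁ = 680.1 K.
Adiabatic (γ = 1.30), T V^(γ−1) and P V^γ constant: P₂ = P₁·(T₂/T₁)^(γ/(γ−1)) = 0.1275 bar; V₂ = V₁·(T₁/T₂)^(1/(γ−1)) = 18.45 L.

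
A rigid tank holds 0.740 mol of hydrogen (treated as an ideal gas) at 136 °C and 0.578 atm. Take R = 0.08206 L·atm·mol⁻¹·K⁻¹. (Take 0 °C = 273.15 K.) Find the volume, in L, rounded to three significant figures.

V ≈ 43.0 L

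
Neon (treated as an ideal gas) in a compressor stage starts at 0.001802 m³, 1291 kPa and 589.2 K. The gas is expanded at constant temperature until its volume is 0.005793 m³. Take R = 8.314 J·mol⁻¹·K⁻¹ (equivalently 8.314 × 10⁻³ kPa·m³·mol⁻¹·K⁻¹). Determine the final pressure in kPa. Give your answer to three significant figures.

P₂ ≈ 402 kPa

Isothermal, so P V is constant: T₂ = T₁; P₂ = P₁·(V₁/V₂) = 401.6 kPa.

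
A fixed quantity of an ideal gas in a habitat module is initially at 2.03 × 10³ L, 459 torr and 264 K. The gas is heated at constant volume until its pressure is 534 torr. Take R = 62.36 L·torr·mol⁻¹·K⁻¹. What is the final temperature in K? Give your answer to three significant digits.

T₂ ≈ 307 K

V constant ⇒ P ∝ T: V₂ = V₁; T₂ = T₁·(P₂/P₁) = 307.1 K.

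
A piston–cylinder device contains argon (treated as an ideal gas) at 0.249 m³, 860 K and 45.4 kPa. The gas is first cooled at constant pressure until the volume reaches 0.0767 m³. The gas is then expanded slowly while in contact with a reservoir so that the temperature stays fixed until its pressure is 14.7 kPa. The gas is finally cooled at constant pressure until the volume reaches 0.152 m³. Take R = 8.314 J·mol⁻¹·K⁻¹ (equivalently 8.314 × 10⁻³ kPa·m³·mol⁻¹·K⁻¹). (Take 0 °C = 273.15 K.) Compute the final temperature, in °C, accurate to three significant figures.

P constant ⇒ V ∝ T: P₂ = P₁; T₂ = T₁·(V₂/V₁) = 264.9 K.
T constant ⇒ Boyle's law P V = const: T₃ = T₂; V₃ = V₂·(P₂/P₃) = 0.2369 m³.
Isobaric, so V/T is constant: P₄ = P₃; T₄ = T₃·(V₄/V₃) = 170.0 K.

T₄ ≈ -103 °C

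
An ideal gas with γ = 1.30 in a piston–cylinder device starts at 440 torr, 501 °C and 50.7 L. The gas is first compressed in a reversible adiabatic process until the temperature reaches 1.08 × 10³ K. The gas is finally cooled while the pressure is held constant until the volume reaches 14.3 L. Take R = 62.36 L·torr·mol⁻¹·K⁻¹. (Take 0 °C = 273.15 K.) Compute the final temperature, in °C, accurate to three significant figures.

T₃ ≈ 651 °C

Convert: T₁ = 774.1 K.
Reversible adiabatic, γ = 1.30: P₂ = P₁·(T₂/T₁)^(γ/(γ−1)) = 1862 torr; V₂ = V₁·(T₁/T₂)^(1/(γ−1)) = 16.71 L.
P constant ⇒ V ∝ T: P₃ = P₂; T₃ = T₂·(V₃/V₂) = 924.2 K.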